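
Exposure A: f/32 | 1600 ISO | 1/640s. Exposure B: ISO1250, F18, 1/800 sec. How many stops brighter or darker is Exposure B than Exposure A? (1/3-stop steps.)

Aperture: f/32 → f/29 → f/25 → f/22 → f/20 → f/18 — 1 2/3 stops wider (brighter).
Shutter speed: 1/640 → 1/800 — 1/3 stop faster (darker).
ISO: 1600 → 1250 — 1/3 stop lower (darker).
Net: +1 2/3 −1/3 −1/3 = +1 stop.

1 stop brighter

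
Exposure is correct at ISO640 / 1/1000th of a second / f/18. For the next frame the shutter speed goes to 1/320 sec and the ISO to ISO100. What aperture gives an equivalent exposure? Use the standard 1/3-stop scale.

f/13

Shutter speed: 1/1000 → 1/800 → 1/640 → 1/500 → 1/400 → 1/320 — 1 2/3 stops slower (brighter).
ISO: 640 → 500 → 400 → 320 → 250 → 200 → 160 → 125 → 100 — 2 2/3 stops lower (darker).
Net change so far: 1 stop darker. Offset with the aperture: f/18 → f/16 → f/14 → f/13.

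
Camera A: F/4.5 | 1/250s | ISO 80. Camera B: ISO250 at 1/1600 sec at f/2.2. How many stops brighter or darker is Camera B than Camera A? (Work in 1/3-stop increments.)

Aperture: f/4.5 → f/4 → f/3.5 → f/3.2 → f/2.8 → f/2.5 → f/2.2 — 2 stops larger aperture (brighter).
Shutter speed: 1/250 → 1/320 → 1/400 → 1/500 → 1/640 → 1/800 → 1/1000 → 1/1250 → 1/1600 — 2 2/3 stops faster (darker).
ISO: 80 → 100 → 125 → 160 → 200 → 250 — 1 2/3 stops raised (brighter).
Net: +2 −2 2/3 +1 2/3 = +1 stop.

1 stop brighter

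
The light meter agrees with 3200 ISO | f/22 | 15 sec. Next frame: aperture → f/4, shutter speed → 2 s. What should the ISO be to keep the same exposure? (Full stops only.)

Aperture: f/22 → f/16 → f/11 → f/8 → f/5.6 → f/4 — 5 stops larger aperture (brighter).
Shutter speed: 15 → 8 → 4 → 2 — 3 stops shorter (darker).
Net change so far: 2 stops brighter. Offset with the ISO: 3200 → 1600 → 800.

ISO 800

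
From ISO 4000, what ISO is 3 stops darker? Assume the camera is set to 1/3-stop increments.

ISO 500

ISO: 4000 → 3200 → 2500 → 2000 → 1600 → 1250 → 1000 → 800 → 640 → 500 — 3 stops lower (darker).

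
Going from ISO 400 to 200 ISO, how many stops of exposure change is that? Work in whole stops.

400 → 200 — count the steps: 1 stop.

1 stop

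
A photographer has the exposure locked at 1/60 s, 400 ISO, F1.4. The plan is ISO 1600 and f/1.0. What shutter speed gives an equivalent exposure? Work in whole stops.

ISO: 400 → 800 → 1600 — 2 stops raised (brighter).
Aperture: f/1.4 → f/1.0 — 1 stop wider (brighter).
Net change so far: 3 stops brighter. Offset with the shutter speed: 1/60 → 1/125 → 1/250 → 1/500.

1/500s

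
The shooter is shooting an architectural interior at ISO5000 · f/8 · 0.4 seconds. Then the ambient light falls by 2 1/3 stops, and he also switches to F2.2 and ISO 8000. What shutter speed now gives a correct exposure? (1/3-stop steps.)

1/10s

Scene light: 2 1/3 stops darker.
Aperture: f/8 → f/7.1 → f/6.3 → f/5.6 → f/5 → f/4.5 → f/4 → f/3.5 → f/3.2 → f/2.8 → f/2.5 → f/2.2 — 3 2/3 stops wider (brighter).
ISO: 5000 → 6400 → 8000 — 2/3 stop raised (brighter).
Net so far: 2 stops brighter. Shutter speed: 0.4 → 0.3 → 1/4 → 1/5 → 1/6 → 1/8 → 1/10.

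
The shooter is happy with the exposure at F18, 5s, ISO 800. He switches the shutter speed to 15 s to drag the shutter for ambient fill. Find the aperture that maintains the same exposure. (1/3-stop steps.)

Shutter speed: 5 → 6 → 8 → 10 → 13 → 15 — 1 2/3 stops longer (brighter).
Need 1 2/3 stops darker from the aperture: f/18 → f/20 → f/22 → f/25 → f/29 → f/32.

f/32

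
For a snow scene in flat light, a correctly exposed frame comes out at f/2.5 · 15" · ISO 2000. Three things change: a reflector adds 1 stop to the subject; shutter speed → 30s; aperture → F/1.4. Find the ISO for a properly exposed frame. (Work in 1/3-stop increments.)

Scene light: 1 stop brighter.
Shutter speed: 15 → 20 → 25 → 30 — 1 stop longer (brighter).
Aperture: f/2.5 → f/2.2 → f/2 → f/1.8 → f/1.6 → f/1.4 — 1 2/3 stops wider (brighter).
Net so far: 3 2/3 stops brighter. ISO: 2000 → 1600 → 1250 → 1000 → 800 → 640 → 500 → 400 → 320 → 250 → 200 → 160.

ISO 160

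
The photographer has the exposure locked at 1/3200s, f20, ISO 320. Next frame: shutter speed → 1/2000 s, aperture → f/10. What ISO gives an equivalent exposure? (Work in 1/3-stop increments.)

ISO 50

Shutter speed: 1/3200 → 1/2500 → 1/2000 — 2/3 stop longer (brighter).
Aperture: f/20 → f/18 → f/16 → f/14 → f/13 → f/11 → f/10 — 2 stops larger aperture (brighter).
Net change so far: 2 2/3 stops brighter. Offset with the ISO: 320 → 250 → 200 → 160 → 125 → 100 → 80 → 64 → 50.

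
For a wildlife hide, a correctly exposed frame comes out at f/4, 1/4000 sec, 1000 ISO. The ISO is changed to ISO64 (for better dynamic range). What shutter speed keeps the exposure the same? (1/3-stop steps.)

1/250s

ISO: 1000 → 800 → 640 → 500 → 400 → 320 → 250 → 200 → 160 → 125 → 100 → 80 → 64 — 4 stops dropped (darker).
Need 4 stops brighter from the shutter speed: 1/4000 → 1/3200 → 1/2500 → 1/2000 → 1/1600 → 1/1250 → 1/1000 → 1/800 → 1/640 → 1/500 → 1/400 → 1/320 → 1/250.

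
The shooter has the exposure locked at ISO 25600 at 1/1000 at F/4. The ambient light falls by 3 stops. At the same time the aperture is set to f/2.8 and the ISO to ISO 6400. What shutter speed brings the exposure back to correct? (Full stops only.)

1/60s

Scene light: 3 stops darker.
Aperture: f/4 → f/2.8 — 1 stop wider (brighter).
ISO: 25600 → 12800 → 6400 — 2 stops dropped (darker).
Net so far: 4 stops darker. Shutter speed: 1/1000 → 1/500 → 1/250 → 1/125 → 1/60.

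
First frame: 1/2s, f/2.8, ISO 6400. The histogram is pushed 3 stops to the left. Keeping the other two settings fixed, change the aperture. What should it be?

Underexposed by 3 stops → need 3 stops brighter.
Aperture: f/2.8 → f/2 → f/1.4 → f/1.0.

f/1.0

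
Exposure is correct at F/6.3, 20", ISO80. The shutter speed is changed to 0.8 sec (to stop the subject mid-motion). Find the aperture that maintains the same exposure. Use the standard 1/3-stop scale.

Shutter speed: 20 → 15 → 13 → 10 → 8 → 6 → 5 → 4 → 3.2 → 2.5 → 2 → 1.6 → 1.3 → 1 → 0.8 — 4 2/3 stops shorter (darker).
Need 4 2/3 stops brighter from the aperture: f/6.3 → f/5.6 → f/5 → f/4.5 → f/4 → f/3.5 → f/3.2 → f/2.8 → f/2.5 → f/2.2 → f/2 → f/1.8 → f/1.6 → f/1.4 → f/1.2.

f/1.2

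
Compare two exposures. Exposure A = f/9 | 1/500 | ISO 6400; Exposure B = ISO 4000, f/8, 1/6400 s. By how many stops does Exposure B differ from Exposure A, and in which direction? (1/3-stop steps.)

Aperture: f/9 → f/8 — 1/3 stop opened up (brighter).
Shutter speed: 1/500 → 1/640 → 1/800 → 1/1000 → 1/1250 → 1/1600 → 1/2000 → 1/2500 → 1/3200 → 1/4000 → 1/5000 → 1/6400 — 3 2/3 stops faster (darker).
ISO: 6400 → 5000 → 4000 — 2/3 stop lower (darker).
Net: +1/3 −3 2/3 −2/3 = −4 stops.

4 stops darker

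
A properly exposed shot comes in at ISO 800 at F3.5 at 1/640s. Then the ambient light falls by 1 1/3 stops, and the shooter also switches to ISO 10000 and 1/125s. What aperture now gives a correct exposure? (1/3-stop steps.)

Scene light: 1 1/3 stops darker.
ISO: 800 → 1000 → 1250 → 1600 → 2000 → 2500 → 3200 → 4000 → 5000 → 6400 → 8000 → 10000 — 3 2/3 stops higher (brighter).
Shutter speed: 1/640 → 1/500 → 1/400 → 1/320 → 1/250 → 1/200 → 1/160 → 1/125 — 2 1/3 stops longer (brighter).
Net so far: 4 2/3 stops brighter. Aperture: f/3.5 → f/4 → f/4.5 → f/5 → f/5.6 → f/6.3 → f/7.1 → f/8 → f/9 → f/10 → f/11 → f/13 → f/14 → f/16 → f/18.

f/18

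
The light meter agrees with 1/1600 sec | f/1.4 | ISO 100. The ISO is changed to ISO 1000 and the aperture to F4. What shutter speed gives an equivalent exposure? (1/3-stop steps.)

ISO: 100 → 125 → 160 → 200 → 250 → 320 → 400 → 500 → 640 → 800 → 1000 — 3 1/3 stops higher (brighter).
Aperture: f/1.4 → f/1.6 → f/1.8 → f/2 → f/2.2 → f/2.5 → f/2.8 → f/3.2 → f/3.5 → f/4 — 3 stops narrower (darker).
Net change so far: 1/3 stop brighter. Offset with the shutter speed: 1/1600 → 1/2000.

1/2000s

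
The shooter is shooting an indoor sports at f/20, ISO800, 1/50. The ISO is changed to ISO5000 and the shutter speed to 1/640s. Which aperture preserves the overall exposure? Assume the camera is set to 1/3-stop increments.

ISO: 800 → 1000 → 1250 → 1600 → 2000 → 2500 → 3200 → 4000 → 5000 — 2 2/3 stops higher (brighter).
Shutter speed: 1/50 → 1/60 → 1/80 → 1/100 → 1/125 → 1/160 → 1/200 → 1/250 → 1/320 → 1/400 → 1/500 → 1/640 — 3 2/3 stops shorter (darker).
Net change so far: 1 stop darker. Offset with the aperture: f/20 → f/18 → f/16 → f/14.

f/14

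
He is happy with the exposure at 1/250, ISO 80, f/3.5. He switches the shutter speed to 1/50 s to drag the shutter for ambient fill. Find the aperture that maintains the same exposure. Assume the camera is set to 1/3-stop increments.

Shutter speed: 1/250 → 1/200 → 1/160 → 1/125 → 1/100 → 1/80 → 1/60 → 1/50 — 2 1/3 stops longer (brighter).
Need 2 1/3 stops darker from the aperture: f/3.5 → f/4 → f/4.5 → f/5 → f/5.6 → f/6.3 → f/7.1 → f/8.

f/8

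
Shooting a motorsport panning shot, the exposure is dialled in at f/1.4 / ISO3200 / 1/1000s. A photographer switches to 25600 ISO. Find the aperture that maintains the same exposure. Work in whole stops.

f/4

ISO: 3200 → 6400 → 12800 → 25600 — 3 stops higher (brighter).
Need 3 stops darker from the aperture: f/1.4 → f/2 → f/2.8 → f/4.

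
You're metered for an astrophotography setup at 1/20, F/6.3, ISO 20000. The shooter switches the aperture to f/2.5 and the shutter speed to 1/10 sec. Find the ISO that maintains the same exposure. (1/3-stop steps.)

ISO 1600

Aperture: f/6.3 → f/5.6 → f/5 → f/4.5 → f/4 → f/3.5 → f/3.2 → f/2.8 → f/2.5 — 2 2/3 stops opened up (brighter).
Shutter speed: 1/20 → 1/15 → 1/13 → 1/10 — 1 stop slower (brighter).
Net change so far: 3 2/3 stops brighter. Offset with the ISO: 20000 → 16000 → 12800 → 10000 → 8000 → 6400 → 5000 → 4000 → 3200 → 2500 → 2000 → 1600.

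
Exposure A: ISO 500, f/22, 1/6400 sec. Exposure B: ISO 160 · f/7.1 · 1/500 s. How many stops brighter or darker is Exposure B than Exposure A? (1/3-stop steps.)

Aperture: f/22 → f/20 → f/18 → f/16 → f/14 → f/13 → f/11 → f/10 → f/9 → f/8 → f/7.1 — 3 1/3 stops larger aperture (brighter).
Shutter speed: 1/6400 → 1/5000 → 1/4000 → 1/3200 → 1/2500 → 1/2000 → 1/1600 → 1/1250 → 1/1000 → 1/800 → 1/640 → 1/500 — 3 2/3 stops slower (brighter).
ISO: 500 → 400 → 320 → 250 → 200 → 160 — 1 2/3 stops dropped (darker).
Net: +3 1/3 +3 2/3 −1 2/3 = +5 1/3 stops.

5 1/3 stops brighter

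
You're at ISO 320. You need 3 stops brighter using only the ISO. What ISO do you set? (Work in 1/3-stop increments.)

ISO: 320 → 400 → 500 → 640 → 800 → 1000 → 1250 → 1600 → 2000 → 2500 — 3 stops higher (brighter).

ISO 2500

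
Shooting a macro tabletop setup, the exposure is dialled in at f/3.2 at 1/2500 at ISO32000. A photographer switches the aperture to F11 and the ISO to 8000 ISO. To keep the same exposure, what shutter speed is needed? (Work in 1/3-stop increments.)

Aperture: f/3.2 → f/3.5 → f/4 → f/4.5 → f/5 → f/5.6 → f/6.3 → f/7.1 → f/8 → f/9 → f/10 → f/11 — 3 2/3 stops narrower (darker).
ISO: 32000 → 25600 → 20000 → 16000 → 12800 → 10000 → 8000 — 2 stops dropped (darker).
Net change so far: 5 2/3 stops darker. Offset with the shutter speed: 1/2500 → 1/2000 → 1/1600 → 1/1250 → 1/1000 → 1/800 → 1/640 → 1/500 → 1/400 → 1/320 → 1/250 → 1/200 → 1/160 → 1/125 → 1/100 → 1/80 → 1/60 → 1/50.

1/50s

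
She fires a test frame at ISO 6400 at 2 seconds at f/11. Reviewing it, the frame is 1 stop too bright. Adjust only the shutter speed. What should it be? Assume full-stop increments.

1 s

Overexposed by 1 stop → need 1 stop darker.
Shutter speed: 2 → 1.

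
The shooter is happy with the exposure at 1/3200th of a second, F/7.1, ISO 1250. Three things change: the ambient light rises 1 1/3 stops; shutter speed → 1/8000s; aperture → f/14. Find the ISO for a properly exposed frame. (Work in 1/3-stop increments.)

ISO 5000

Scene light: 1 1/3 stops brighter.
Shutter speed: 1/3200 → 1/4000 → 1/5000 → 1/6400 → 1/8000 — 1 1/3 stops faster (darker).
Aperture: f/7.1 → f/8 → f/9 → f/10 → f/11 → f/13 → f/14 — 2 stops smaller aperture (darker).
Net so far: 2 stops darker. ISO: 1250 → 1600 → 2000 → 2500 → 3200 → 4000 → 5000.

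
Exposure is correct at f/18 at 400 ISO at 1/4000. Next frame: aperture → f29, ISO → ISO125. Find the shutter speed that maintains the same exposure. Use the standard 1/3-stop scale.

Aperture: f/18 → f/20 → f/22 → f/25 → f/29 — 1 1/3 stops narrower (darker).
ISO: 400 → 320 → 250 → 200 → 160 → 125 — 1 2/3 stops lower (darker).
Net change so far: 3 stops darker. Offset with the shutter speed: 1/4000 → 1/3200 → 1/2500 → 1/2000 → 1/1600 → 1/1250 → 1/1000 → 1/800 → 1/640 → 1/500.

1/500s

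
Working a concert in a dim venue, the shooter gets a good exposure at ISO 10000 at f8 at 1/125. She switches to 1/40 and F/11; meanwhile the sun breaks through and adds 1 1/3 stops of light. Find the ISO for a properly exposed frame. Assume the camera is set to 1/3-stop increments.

ISO 2500

Scene light: 1 1/3 stops brighter.
Shutter speed: 1/125 → 1/100 → 1/80 → 1/60 → 1/50 → 1/40 — 1 2/3 stops slower (brighter).
Aperture: f/8 → f/9 → f/10 → f/11 — 1 stop stopped down (darker).
Net so far: 2 stops brighter. ISO: 10000 → 8000 → 6400 → 5000 → 4000 → 3200 → 2500.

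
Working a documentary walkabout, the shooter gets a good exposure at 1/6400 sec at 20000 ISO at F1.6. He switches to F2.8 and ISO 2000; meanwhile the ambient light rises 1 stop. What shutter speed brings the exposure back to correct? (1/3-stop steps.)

1/400s

Scene light: 1 stop brighter.
Aperture: f/1.6 → f/1.8 → f/2 → f/2.2 → f/2.5 → f/2.8 — 1 2/3 stops narrower (darker).
ISO: 20000 → 16000 → 12800 → 10000 → 8000 → 6400 → 5000 → 4000 → 3200 → 2500 → 2000 — 3 1/3 stops dropped (darker).
Net so far: 4 stops darker. Shutter speed: 1/6400 → 1/5000 → 1/4000 → 1/3200 → 1/2500 → 1/2000 → 1/1600 → 1/1250 → 1/1000 → 1/800 → 1/640 → 1/500 → 1/400.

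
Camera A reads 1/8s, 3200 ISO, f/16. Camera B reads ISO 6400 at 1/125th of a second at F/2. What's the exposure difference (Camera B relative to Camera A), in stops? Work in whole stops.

Aperture: f/16 → f/11 → f/8 → f/5.6 → f/4 → f/2.8 → f/2 — 6 stops larger aperture (brighter).
Shutter speed: 1/8 → 1/15 → 1/30 → 1/60 → 1/125 — 4 stops faster (darker).
ISO: 3200 → 6400 — 1 stop higher (brighter).
Net: +6 −4 +1 = +3 stops.

3 stops brighter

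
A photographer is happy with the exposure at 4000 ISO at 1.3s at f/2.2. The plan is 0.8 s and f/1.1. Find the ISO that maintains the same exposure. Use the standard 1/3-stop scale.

Shutter speed: 1.3 → 1 → 0.8 — 2/3 stop shorter (darker).
Aperture: f/2.2 → f/2 → f/1.8 → f/1.6 → f/1.4 → f/1.2 → f/1.1 — 2 stops larger aperture (brighter).
Net change so far: 1 1/3 stops brighter. Offset with the ISO: 4000 → 3200 → 2500 → 2000 → 1600.

ISO 1600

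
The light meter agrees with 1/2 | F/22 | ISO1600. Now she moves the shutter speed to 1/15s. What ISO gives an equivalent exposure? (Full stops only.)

Shutter speed: 1/2 → 1/4 → 1/8 → 1/15 — 3 stops faster (darker).
Need 3 stops brighter from the ISO: 1600 → 3200 → 6400 → 12800.

ISO 12800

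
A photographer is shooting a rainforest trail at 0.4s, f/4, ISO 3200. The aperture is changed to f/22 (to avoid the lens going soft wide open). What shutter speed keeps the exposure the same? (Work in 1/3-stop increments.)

13 s

Aperture: f/4 → f/4.5 → f/5 → f/5.6 → f/6.3 → f/7.1 → f/8 → f/9 → f/10 → f/11 → f/13 → f/14 → f/16 → f/18 → f/20 → f/22 — 5 stops narrower (darker).
Need 5 stops brighter from the shutter speed: 0.4 → 0.5 → 0.6 → 0.8 → 1 → 1.3 → 1.6 → 2 → 2.5 → 3.2 → 4 → 5 → 6 → 8 → 10 → 13.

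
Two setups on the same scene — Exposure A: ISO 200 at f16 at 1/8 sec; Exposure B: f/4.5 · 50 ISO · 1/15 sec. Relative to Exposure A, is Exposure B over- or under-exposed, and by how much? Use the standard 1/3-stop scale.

Aperture: f/16 → f/14 → f/13 → f/11 → f/10 → f/9 → f/8 → f/7.1 → f/6.3 → f/5.6 → f/5 → f/4.5 — 3 2/3 stops wider (brighter).
Shutter speed: 1/8 → 1/10 → 1/13 → 1/15 — 1 stop shorter (darker).
ISO: 200 → 160 → 125 → 100 → 80 → 64 → 50 — 2 stops dropped (darker).
Net: +3 2/3 −1 −2 = +2/3 stops.

2/3 stop brighter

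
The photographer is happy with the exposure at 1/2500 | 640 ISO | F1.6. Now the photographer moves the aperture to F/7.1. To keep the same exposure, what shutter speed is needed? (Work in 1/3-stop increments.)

Aperture: f/1.6 → f/1.8 → f/2 → f/2.2 → f/2.5 → f/2.8 → f/3.2 → f/3.5 → f/4 → f/4.5 → f/5 → f/5.6 → f/6.3 → f/7.1 — 4 1/3 stops smaller aperture (darker).
Need 4 1/3 stops brighter from the shutter speed: 1/2500 → 1/2000 → 1/1600 → 1/1250 → 1/1000 → 1/800 → 1/640 → 1/500 → 1/400 → 1/320 → 1/250 → 1/200 → 1/160 → 1/125.

1/125s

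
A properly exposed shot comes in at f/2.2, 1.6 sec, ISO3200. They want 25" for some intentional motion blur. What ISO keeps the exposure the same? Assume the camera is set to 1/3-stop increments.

ISO 200

Shutter speed: 1.6 → 2 → 2.5 → 3.2 → 4 → 5 → 6 → 8 → 10 → 13 → 15 → 20 → 25 — 4 stops slower (brighter).
Need 4 stops darker from the ISO: 3200 → 2500 → 2000 → 1600 → 1250 → 1000 → 800 → 640 → 500 → 400 → 320 → 250 → 200.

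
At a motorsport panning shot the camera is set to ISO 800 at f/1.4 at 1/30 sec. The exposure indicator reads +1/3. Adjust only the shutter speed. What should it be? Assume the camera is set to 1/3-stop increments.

Overexposed by 1/3 stop → need 1/3 stop darker.
Shutter speed: 1/30 → 1/40.

1/40s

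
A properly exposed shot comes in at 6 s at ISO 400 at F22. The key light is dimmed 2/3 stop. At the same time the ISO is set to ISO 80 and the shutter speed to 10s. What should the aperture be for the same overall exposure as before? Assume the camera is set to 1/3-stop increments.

f/10

Scene light: 2/3 stop darker.
ISO: 400 → 320 → 250 → 200 → 160 → 125 → 100 → 80 — 2 1/3 stops lower (darker).
Shutter speed: 6 → 8 → 10 — 2/3 stop longer (brighter).
Net so far: 2 1/3 stops darker. Aperture: f/22 → f/20 → f/18 → f/16 → f/14 → f/13 → f/11 → f/10.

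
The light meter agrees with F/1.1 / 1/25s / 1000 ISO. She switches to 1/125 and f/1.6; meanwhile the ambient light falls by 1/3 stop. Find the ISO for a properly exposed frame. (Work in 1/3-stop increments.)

ISO 12800

Scene light: 1/3 stop darker.
Shutter speed: 1/25 → 1/30 → 1/40 → 1/50 → 1/60 → 1/80 → 1/100 → 1/125 — 2 1/3 stops faster (darker).
Aperture: f/1.1 → f/1.2 → f/1.4 → f/1.6 — 1 stop narrower (darker).
Net so far: 3 2/3 stops darker. ISO: 1000 → 1250 → 1600 → 2000 → 2500 → 3200 → 4000 → 5000 → 6400 → 8000 → 10000 → 12800.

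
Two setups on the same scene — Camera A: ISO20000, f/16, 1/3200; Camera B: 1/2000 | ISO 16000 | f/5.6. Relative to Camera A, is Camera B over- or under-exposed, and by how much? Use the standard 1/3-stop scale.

Aperture: f/16 → f/14 → f/13 → f/11 → f/10 → f/9 → f/8 → f/7.1 → f/6.3 → f/5.6 — 3 stops wider (brighter).
Shutter speed: 1/3200 → 1/2500 → 1/2000 — 2/3 stop slower (brighter).
ISO: 20000 → 16000 — 1/3 stop dropped (darker).
Net: +3 +2/3 −1/3 = +3 1/3 stops.

3 1/3 stops brighter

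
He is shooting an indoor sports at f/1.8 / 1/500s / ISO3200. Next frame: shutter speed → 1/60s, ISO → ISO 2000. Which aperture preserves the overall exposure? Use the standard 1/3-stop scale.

f/4

Shutter speed: 1/500 → 1/400 → 1/320 → 1/250 → 1/200 → 1/160 → 1/125 → 1/100 → 1/80 → 1/60 — 3 stops longer (brighter).
ISO: 3200 → 2500 → 2000 — 2/3 stop lower (darker).
Net change so far: 2 1/3 stops brighter. Offset with the aperture: f/1.8 → f/2 → f/2.2 → f/2.5 → f/2.8 → f/3.2 → f/3.5 → f/4.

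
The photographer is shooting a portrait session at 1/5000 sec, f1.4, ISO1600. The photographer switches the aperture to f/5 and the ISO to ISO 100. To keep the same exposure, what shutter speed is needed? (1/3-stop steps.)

1/25s

Aperture: f/1.4 → f/1.6 → f/1.8 → f/2 → f/2.2 → f/2.5 → f/2.8 → f/3.2 → f/3.5 → f/4 → f/4.5 → f/5 — 3 2/3 stops stopped down (darker).
ISO: 1600 → 1250 → 1000 → 800 → 640 → 500 → 400 → 320 → 250 → 200 → 160 → 125 → 100 — 4 stops dropped (darker).
Net change so far: 7 2/3 stops darker. Offset with the shutter speed: 1/5000 → 1/4000 → 1/3200 → 1/2500 → 1/2000 → 1/1600 → 1/1250 → 1/1000 → 1/800 → 1/640 → 1/500 → 1/400 → 1/320 → 1/250 → 1/200 → 1/160 → 1/125 → 1/100 → 1/80 → 1/60 → 1/50 → 1/40 → 1/30 → 1/25.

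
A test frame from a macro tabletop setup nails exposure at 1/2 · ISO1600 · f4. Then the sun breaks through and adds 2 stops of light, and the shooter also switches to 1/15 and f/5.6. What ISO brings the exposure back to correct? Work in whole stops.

ISO 6400

Scene light: 2 stops brighter.
Shutter speed: 1/2 → 1/4 → 1/8 → 1/15 — 3 stops faster (darker).
Aperture: f/4 → f/5.6 — 1 stop narrower (darker).
Net so far: 2 stops darker. ISO: 1600 → 3200 → 6400.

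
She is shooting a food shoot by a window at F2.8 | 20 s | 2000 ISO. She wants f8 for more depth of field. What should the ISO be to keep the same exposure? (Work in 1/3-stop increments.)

ISO 16000

Aperture: f/2.8 → f/3.2 → f/3.5 → f/4 → f/4.5 → f/5 → f/5.6 → f/6.3 → f/7.1 → f/8 — 3 stops narrower (darker).
Need 3 stops brighter from the ISO: 2000 → 2500 → 3200 → 4000 → 5000 → 6400 → 8000 → 10000 → 12800 → 16000.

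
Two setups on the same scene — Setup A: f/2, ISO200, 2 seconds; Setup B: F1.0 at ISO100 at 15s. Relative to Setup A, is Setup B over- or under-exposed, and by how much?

Aperture: f/2 → f/1.4 → f/1.0 — 2 stops wider (brighter).
Shutter speed: 2 → 4 → 8 → 15 — 3 stops longer (brighter).
ISO: 200 → 100 — 1 stop lower (darker).
Net: +2 +3 −1 = +4 stops.

4 stops brighter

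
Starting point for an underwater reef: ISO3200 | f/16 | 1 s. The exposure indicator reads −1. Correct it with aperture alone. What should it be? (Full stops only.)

Underexposed by 1 stop → need 1 stop brighter.
Aperture: f/16 → f/11.

f/11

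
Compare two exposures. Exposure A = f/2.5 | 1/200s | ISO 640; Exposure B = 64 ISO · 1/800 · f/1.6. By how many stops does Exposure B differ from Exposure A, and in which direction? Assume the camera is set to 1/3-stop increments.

4 stops darker

Aperture: f/2.5 → f/2.2 → f/2 → f/1.8 → f/1.6 — 1 1/3 stops wider (brighter).
Shutter speed: 1/200 → 1/250 → 1/320 → 1/400 → 1/500 → 1/640 → 1/800 — 2 stops shorter (darker).
ISO: 640 → 500 → 400 → 320 → 250 → 200 → 160 → 125 → 100 → 80 → 64 — 3 1/3 stops dropped (darker).
Net: +1 1/3 −2 −3 1/3 = −4 stops.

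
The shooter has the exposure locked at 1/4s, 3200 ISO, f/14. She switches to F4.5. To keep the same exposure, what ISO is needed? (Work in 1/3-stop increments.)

Aperture: f/14 → f/13 → f/11 → f/10 → f/9 → f/8 → f/7.1 → f/6.3 → f/5.6 → f/5 → f/4.5 — 3 1/3 stops opened up (brighter).
Need 3 1/3 stops darker from the ISO: 3200 → 2500 → 2000 → 1600 → 1250 → 1000 → 800 → 640 → 500 → 400 → 320.

ISO 320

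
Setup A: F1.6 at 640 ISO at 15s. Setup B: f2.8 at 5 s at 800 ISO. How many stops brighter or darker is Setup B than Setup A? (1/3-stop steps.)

Aperture: f/1.6 → f/1.8 → f/2 → f/2.2 → f/2.5 → f/2.8 — 1 2/3 stops smaller aperture (darker).
Shutter speed: 15 → 13 → 10 → 8 → 6 → 5 — 1 2/3 stops faster (darker).
ISO: 640 → 800 — 1/3 stop raised (brighter).
Net: −1 2/3 −1 2/3 +1/3 = −3 stops.

3 stops darker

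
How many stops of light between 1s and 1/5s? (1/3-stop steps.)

1 → 0.8 → 0.6 → 0.5 → 0.4 → 0.3 → 1/4 → 1/5 — count the steps: 7 third-stops = 2 1/3 stops.

2 1/3 stops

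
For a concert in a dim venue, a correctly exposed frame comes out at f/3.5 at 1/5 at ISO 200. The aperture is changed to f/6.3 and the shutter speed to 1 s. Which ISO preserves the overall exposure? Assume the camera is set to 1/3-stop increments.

ISO 125

Aperture: f/3.5 → f/4 → f/4.5 → f/5 → f/5.6 → f/6.3 — 1 2/3 stops stopped down (darker).
Shutter speed: 1/5 → 1/4 → 0.3 → 0.4 → 0.5 → 0.6 → 0.8 → 1 — 2 1/3 stops slower (brighter).
Net change so far: 2/3 stop brighter. Offset with the ISO: 200 → 160 → 125.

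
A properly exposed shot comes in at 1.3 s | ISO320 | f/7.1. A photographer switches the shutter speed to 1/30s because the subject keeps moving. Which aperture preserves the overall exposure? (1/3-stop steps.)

f/1.1

Shutter speed: 1.3 → 1 → 0.8 → 0.6 → 0.5 → 0.4 → 0.3 → 1/4 → 1/5 → 1/6 → 1/8 → 1/10 → 1/13 → 1/15 → 1/20 → 1/25 → 1/30 — 5 1/3 stops shorter (darker).
Need 5 1/3 stops brighter from the aperture: f/7.1 → f/6.3 → f/5.6 → f/5 → f/4.5 → f/4 → f/3.5 → f/3.2 → f/2.8 → f/2.5 → f/2.2 → f/2 → f/1.8 → f/1.6 → f/1.4 → f/1.2 → f/1.1.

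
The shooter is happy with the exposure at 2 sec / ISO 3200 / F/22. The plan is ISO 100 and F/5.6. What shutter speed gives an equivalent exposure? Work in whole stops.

ISO: 3200 → 1600 → 800 → 400 → 200 → 100 — 5 stops lower (darker).
Aperture: f/22 → f/16 → f/11 → f/8 → f/5.6 — 4 stops wider (brighter).
Net change so far: 1 stop darker. Offset with the shutter speed: 2 → 4.

4 s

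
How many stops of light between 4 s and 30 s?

4 → 8 → 15 → 30 — count the steps: 3 stops.

3 stops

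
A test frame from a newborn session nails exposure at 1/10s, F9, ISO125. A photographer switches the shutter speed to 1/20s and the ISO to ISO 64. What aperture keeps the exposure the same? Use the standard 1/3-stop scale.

f/4.5

Shutter speed: 1/10 → 1/13 → 1/15 → 1/20 — 1 stop faster (darker).
ISO: 125 → 100 → 80 → 64 — 1 stop lower (darker).
Net change so far: 2 stops darker. Offset with the aperture: f/9 → f/8 → f/7.1 → f/6.3 → f/5.6 → f/5 → f/4.5.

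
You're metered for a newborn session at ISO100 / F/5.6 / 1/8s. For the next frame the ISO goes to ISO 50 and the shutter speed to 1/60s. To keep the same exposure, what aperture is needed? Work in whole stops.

ISO: 100 → 50 — 1 stop dropped (darker).
Shutter speed: 1/8 → 1/15 → 1/30 → 1/60 — 3 stops faster (darker).
Net change so far: 4 stops darker. Offset with the aperture: f/5.6 → f/4 → f/2.8 → f/2 → f/1.4.

f/1.4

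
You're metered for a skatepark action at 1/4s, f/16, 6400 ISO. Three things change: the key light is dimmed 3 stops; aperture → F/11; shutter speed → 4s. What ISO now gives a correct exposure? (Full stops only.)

ISO 1600

Scene light: 3 stops darker.
Aperture: f/16 → f/11 — 1 stop wider (brighter).
Shutter speed: 1/4 → 1/2 → 1 → 2 → 4 — 4 stops slower (brighter).
Net so far: 2 stops brighter. ISO: 6400 → 3200 → 1600.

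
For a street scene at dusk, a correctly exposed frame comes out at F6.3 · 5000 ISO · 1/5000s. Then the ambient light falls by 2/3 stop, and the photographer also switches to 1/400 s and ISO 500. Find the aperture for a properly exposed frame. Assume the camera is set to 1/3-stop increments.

Scene light: 2/3 stop darker.
Shutter speed: 1/5000 → 1/4000 → 1/3200 → 1/2500 → 1/2000 → 1/1600 → 1/1250 → 1/1000 → 1/800 → 1/640 → 1/500 → 1/400 — 3 2/3 stops longer (brighter).
ISO: 5000 → 4000 → 3200 → 2500 → 2000 → 1600 → 1250 → 1000 → 800 → 640 → 500 — 3 1/3 stops dropped (darker).
Net so far: 1/3 stop darker. Aperture: f/6.3 → f/5.6.

f/5.6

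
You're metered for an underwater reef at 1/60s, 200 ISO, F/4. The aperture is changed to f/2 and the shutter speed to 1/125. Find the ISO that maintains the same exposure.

ISO 100

Aperture: f/4 → f/2.8 → f/2 — 2 stops opened up (brighter).
Shutter speed: 1/60 → 1/125 — 1 stop faster (darker).
Net change so far: 1 stop brighter. Offset with the ISO: 200 → 100.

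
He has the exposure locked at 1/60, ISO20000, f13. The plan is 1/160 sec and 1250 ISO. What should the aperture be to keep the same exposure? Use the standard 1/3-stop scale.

f/2

Shutter speed: 1/60 → 1/80 → 1/100 → 1/125 → 1/160 — 1 1/3 stops faster (darker).
ISO: 20000 → 16000 → 12800 → 10000 → 8000 → 6400 → 5000 → 4000 → 3200 → 2500 → 2000 → 1600 → 1250 — 4 stops lower (darker).
Net change so far: 5 1/3 stops darker. Offset with the aperture: f/13 → f/11 → f/10 → f/9 → f/8 → f/7.1 → f/6.3 → f/5.6 → f/5 → f/4.5 → f/4 → f/3.5 → f/3.2 → f/2.8 → f/2.5 → f/2.2 → f/2.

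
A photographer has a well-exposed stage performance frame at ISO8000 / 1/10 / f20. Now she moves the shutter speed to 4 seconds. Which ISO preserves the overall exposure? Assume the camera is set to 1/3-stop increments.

Shutter speed: 1/10 → 1/8 → 1/6 → 1/5 → 1/4 → 0.3 → 0.4 → 0.5 → 0.6 → 0.8 → 1 → 1.3 → 1.6 → 2 → 2.5 → 3.2 → 4 — 5 1/3 stops longer (brighter).
Need 5 1/3 stops darker from the ISO: 8000 → 6400 → 5000 → 4000 → 3200 → 2500 → 2000 → 1600 → 1250 → 1000 → 800 → 640 → 500 → 400 → 320 → 250 → 200.

ISO 200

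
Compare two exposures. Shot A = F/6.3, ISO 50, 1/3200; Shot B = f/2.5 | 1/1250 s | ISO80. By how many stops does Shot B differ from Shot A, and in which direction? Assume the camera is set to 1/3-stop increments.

4 2/3 stops brighter

Aperture: f/6.3 → f/5.6 → f/5 → f/4.5 → f/4 → f/3.5 → f/3.2 → f/2.8 → f/2.5 — 2 2/3 stops opened up (brighter).
Shutter speed: 1/3200 → 1/2500 → 1/2000 → 1/1600 → 1/1250 — 1 1/3 stops slower (brighter).
ISO: 50 → 64 → 80 — 2/3 stop higher (brighter).
Net: +2 2/3 +1 1/3 +2/3 = +4 2/3 stops.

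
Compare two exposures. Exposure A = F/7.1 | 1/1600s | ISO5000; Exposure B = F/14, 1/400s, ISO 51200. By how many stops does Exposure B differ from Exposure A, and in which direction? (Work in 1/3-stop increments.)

Aperture: f/7.1 → f/8 → f/9 → f/10 → f/11 → f/13 → f/14 — 2 stops narrower (darker).
Shutter speed: 1/1600 → 1/1250 → 1/1000 → 1/800 → 1/640 → 1/500 → 1/400 — 2 stops slower (brighter).
ISO: 5000 → 6400 → 8000 → 10000 → 12800 → 16000 → 20000 → 25600 → 32000 → 40000 → 51200 — 3 1/3 stops higher (brighter).
Net: −2 +2 +3 1/3 = +3 1/3 stops.

3 1/3 stops brighter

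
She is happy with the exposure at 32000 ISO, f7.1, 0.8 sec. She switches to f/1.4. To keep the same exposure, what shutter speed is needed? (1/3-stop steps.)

1/30s

Aperture: f/7.1 → f/6.3 → f/5.6 → f/5 → f/4.5 → f/4 → f/3.5 → f/3.2 → f/2.8 → f/2.5 → f/2.2 → f/2 → f/1.8 → f/1.6 → f/1.4 — 4 2/3 stops opened up (brighter).
Need 4 2/3 stops darker from the shutter speed: 0.8 → 0.6 → 0.5 → 0.4 → 0.3 → 1/4 → 1/5 → 1/6 → 1/8 → 1/10 → 1/13 → 1/15 → 1/20 → 1/25 → 1/30.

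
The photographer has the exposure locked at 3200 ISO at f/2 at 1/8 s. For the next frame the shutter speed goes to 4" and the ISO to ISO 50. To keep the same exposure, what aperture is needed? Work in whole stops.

Shutter speed: 1/8 → 1/4 → 1/2 → 1 → 2 → 4 — 5 stops longer (brighter).
ISO: 3200 → 1600 → 800 → 400 → 200 → 100 → 50 — 6 stops dropped (darker).
Net change so far: 1 stop darker. Offset with the aperture: f/2 → f/1.4.

f/1.4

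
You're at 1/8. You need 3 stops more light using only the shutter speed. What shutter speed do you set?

Shutter speed: 1/8 → 1/4 → 1/2 → 1 — 3 stops slower (brighter).

1 s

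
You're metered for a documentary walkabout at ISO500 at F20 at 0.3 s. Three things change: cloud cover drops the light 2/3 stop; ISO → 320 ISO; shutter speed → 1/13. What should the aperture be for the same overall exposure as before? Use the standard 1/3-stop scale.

f/6.3

Scene light: 2/3 stop darker.
ISO: 500 → 400 → 320 — 2/3 stop dropped (darker).
Shutter speed: 0.3 → 1/4 → 1/5 → 1/6 → 1/8 → 1/10 → 1/13 — 2 stops faster (darker).
Net so far: 3 1/3 stops darker. Aperture: f/20 → f/18 → f/16 → f/14 → f/13 → f/11 → f/10 → f/9 → f/8 → f/7.1 → f/6.3.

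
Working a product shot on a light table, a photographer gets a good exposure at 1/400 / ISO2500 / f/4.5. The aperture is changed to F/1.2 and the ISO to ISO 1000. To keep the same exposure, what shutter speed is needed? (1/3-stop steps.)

1/2000s

Aperture: f/4.5 → f/4 → f/3.5 → f/3.2 → f/2.8 → f/2.5 → f/2.2 → f/2 → f/1.8 → f/1.6 → f/1.4 → f/1.2 — 3 2/3 stops larger aperture (brighter).
ISO: 2500 → 2000 → 1600 → 1250 → 1000 — 1 1/3 stops lower (darker).
Net change so far: 2 1/3 stops brighter. Offset with the shutter speed: 1/400 → 1/500 → 1/640 → 1/800 → 1/1000 → 1/1250 → 1/1600 → 1/2000.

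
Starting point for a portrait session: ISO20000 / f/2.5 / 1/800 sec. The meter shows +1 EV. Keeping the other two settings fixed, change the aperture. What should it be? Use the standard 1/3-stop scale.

Overexposed by 1 stop → need 1 stop darker.
Aperture: f/2.5 → f/2.8 → f/3.2 → f/3.5.

f/3.5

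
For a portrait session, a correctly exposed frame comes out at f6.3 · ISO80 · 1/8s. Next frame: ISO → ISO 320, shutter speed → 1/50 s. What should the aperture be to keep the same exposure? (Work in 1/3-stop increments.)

ISO: 80 → 100 → 125 → 160 → 200 → 250 → 320 — 2 stops higher (brighter).
Shutter speed: 1/8 → 1/10 → 1/13 → 1/15 → 1/20 → 1/25 → 1/30 → 1/40 → 1/50 — 2 2/3 stops shorter (darker).
Net change so far: 2/3 stop darker. Offset with the aperture: f/6.3 → f/5.6 → f/5.

f/5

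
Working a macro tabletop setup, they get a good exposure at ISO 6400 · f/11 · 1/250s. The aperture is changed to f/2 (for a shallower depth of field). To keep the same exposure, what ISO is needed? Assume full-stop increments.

Aperture: f/11 → f/8 → f/5.6 → f/4 → f/2.8 → f/2 — 5 stops larger aperture (brighter).
Need 5 stops darker from the ISO: 6400 → 3200 → 1600 → 800 → 400 → 200.

ISO 200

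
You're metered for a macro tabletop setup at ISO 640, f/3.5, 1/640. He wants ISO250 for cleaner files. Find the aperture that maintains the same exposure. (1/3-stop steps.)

ISO: 640 → 500 → 400 → 320 → 250 — 1 1/3 stops lower (darker).
Need 1 1/3 stops brighter from the aperture: f/3.5 → f/3.2 → f/2.8 → f/2.5 → f/2.2.

f/2.2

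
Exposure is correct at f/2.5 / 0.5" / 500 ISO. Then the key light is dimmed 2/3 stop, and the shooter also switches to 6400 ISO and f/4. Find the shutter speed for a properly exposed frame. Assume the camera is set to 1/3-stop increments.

Scene light: 2/3 stop darker.
ISO: 500 → 640 → 800 → 1000 → 1250 → 1600 → 2000 → 2500 → 3200 → 4000 → 5000 → 6400 — 3 2/3 stops raised (brighter).
Aperture: f/2.5 → f/2.8 → f/3.2 → f/3.5 → f/4 — 1 1/3 stops smaller aperture (darker).
Net so far: 1 2/3 stops brighter. Shutter speed: 0.5 → 0.4 → 0.3 → 1/4 → 1/5 → 1/6.

1/6s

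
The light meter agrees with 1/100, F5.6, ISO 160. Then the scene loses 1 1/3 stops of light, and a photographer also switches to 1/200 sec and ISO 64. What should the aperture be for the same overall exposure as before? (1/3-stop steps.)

f/1.6

Scene light: 1 1/3 stops darker.
Shutter speed: 1/100 → 1/125 → 1/160 → 1/200 — 1 stop faster (darker).
ISO: 160 → 125 → 100 → 80 → 64 — 1 1/3 stops lower (darker).
Net so far: 3 2/3 stops darker. Aperture: f/5.6 → f/5 → f/4.5 → f/4 → f/3.5 → f/3.2 → f/2.8 → f/2.5 → f/2.2 → f/2 → f/1.8 → f/1.6.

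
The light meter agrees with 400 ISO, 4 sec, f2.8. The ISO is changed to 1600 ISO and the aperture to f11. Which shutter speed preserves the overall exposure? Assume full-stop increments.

15 s

ISO: 400 → 800 → 1600 — 2 stops raised (brighter).
Aperture: f/2.8 → f/4 → f/5.6 → f/8 → f/11 — 4 stops narrower (darker).
Net change so far: 2 stops darker. Offset with the shutter speed: 4 → 8 → 15.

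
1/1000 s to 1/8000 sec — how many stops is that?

3 stops

1/1000 → 1/2000 → 1/4000 → 1/8000 — count the steps: 3 stops.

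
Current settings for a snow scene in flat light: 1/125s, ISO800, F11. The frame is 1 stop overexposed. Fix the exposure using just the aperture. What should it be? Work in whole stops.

Overexposed by 1 stop → need 1 stop darker.
Aperture: f/11 → f/16.

f/16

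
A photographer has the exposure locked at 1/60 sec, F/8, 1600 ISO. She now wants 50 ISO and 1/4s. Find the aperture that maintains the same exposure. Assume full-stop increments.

ISO: 1600 → 800 → 400 → 200 → 100 → 50 — 5 stops dropped (darker).
Shutter speed: 1/60 → 1/30 → 1/15 → 1/8 → 1/4 — 4 stops slower (brighter).
Net change so far: 1 stop darker. Offset with the aperture: f/8 → f/5.6.

f/5.6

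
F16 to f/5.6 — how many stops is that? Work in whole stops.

f/16 → f/11 → f/8 → f/5.6 — count the steps: 3 stops.

3 stops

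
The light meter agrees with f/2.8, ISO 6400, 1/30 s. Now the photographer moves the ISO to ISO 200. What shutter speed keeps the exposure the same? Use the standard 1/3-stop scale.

ISO: 6400 → 5000 → 4000 → 3200 → 2500 → 2000 → 1600 → 1250 → 1000 → 800 → 640 → 500 → 400 → 320 → 250 → 200 — 5 stops lower (darker).
Need 5 stops brighter from the shutter speed: 1/30 → 1/25 → 1/20 → 1/15 → 1/13 → 1/10 → 1/8 → 1/6 → 1/5 → 1/4 → 0.3 → 0.4 → 0.5 → 0.6 → 0.8 → 1.

1 s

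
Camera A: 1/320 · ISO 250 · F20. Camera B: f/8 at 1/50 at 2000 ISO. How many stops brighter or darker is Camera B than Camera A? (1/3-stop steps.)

8 1/3 stops brighter

Aperture: f/20 → f/18 → f/16 → f/14 → f/13 → f/11 → f/10 → f/9 → f/8 — 2 2/3 stops wider (brighter).
Shutter speed: 1/320 → 1/250 → 1/200 → 1/160 → 1/125 → 1/100 → 1/80 → 1/60 → 1/50 — 2 2/3 stops slower (brighter).
ISO: 250 → 320 → 400 → 500 → 640 → 800 → 1000 → 1250 → 1600 → 2000 — 3 stops higher (brighter).
Net: +2 2/3 +2 2/3 +3 = +8 1/3 stops.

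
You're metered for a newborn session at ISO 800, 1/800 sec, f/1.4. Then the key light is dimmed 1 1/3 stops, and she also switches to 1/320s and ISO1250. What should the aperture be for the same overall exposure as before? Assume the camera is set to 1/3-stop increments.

f/1.8

Scene light: 1 1/3 stops darker.
Shutter speed: 1/800 → 1/640 → 1/500 → 1/400 → 1/320 — 1 1/3 stops longer (brighter).
ISO: 800 → 1000 → 1250 — 2/3 stop raised (brighter).
Net so far: 2/3 stop brighter. Aperture: f/1.4 → f/1.6 → f/1.8.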